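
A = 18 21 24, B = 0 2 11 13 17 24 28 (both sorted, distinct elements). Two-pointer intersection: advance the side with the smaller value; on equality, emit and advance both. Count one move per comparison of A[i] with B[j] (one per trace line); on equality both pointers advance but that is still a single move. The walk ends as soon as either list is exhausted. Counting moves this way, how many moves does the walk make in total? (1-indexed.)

8 moves

[i=1,j=1] 18>0 → j++
[i=1,j=2] 18>2 → j++
[i=1,j=3] 18>11 → j++
[i=1,j=4] 18>13 → j++
[i=1,j=5] 18>17 → j++
[i=1,j=6] 18<24 → i++
[i=2,j=6] 21<24 → i++
[i=3,j=6] 24==24 emit → i++,j++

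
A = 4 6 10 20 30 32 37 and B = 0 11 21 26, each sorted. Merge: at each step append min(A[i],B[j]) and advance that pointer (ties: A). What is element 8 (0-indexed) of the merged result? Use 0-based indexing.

i=0 j=0: A[i]=4>B[j]=0 take 0, j++
i=0 j=1: A[i]=4<=B[j]=11 take 4, i++
i=1 j=1: A[i]=6<=B[j]=11 take 6, i++
i=2 j=1: A[i]=10<=B[j]=11 take 10, i++
i=3 j=1: A[i]=20>B[j]=11 take 11, j++
i=3 j=2: A[i]=20<=B[j]=21 take 20, i++
i=4 j=2: A[i]=30>B[j]=21 take 21, j++
i=4 j=3: A[i]=30>B[j]=26 take 26, j++
i=4 j=4: B done, take A[i]=30, i++
i=5 j=4: B done, take A[i]=32, i++
i=6 j=4: B done, take A[i]=37, i++

merged[8] = 30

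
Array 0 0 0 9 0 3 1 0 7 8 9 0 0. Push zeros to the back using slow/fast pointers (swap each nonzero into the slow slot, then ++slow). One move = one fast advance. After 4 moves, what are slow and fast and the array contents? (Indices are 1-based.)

slow=2, fast=5, a=[9, 0, 0, 0, 0, 3, 1, 0, 7, 8, 9, 0, 0]

slow=1 fast=1: a[fast]=0, fast++
slow=1 fast=2: a[fast]=0, fast++
slow=1 fast=3: a[fast]=0, fast++
slow=1 fast=4: a[fast]=9≠0 swap→a[1]=9, slow++,fast++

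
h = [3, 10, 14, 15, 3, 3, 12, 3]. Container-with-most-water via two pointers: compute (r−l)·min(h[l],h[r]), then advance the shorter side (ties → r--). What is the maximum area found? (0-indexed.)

l=0 r=7: min(3,3)*7=21 best=21 *, r--
l=0 r=6: min(3,12)*6=18 best=21, l++
l=1 r=6: min(10,12)*5=50 best=50 *, l++
l=2 r=6: min(14,12)*4=48 best=50, r--
l=2 r=5: min(14,3)*3=9 best=50, r--
l=2 r=4: min(14,3)*2=6 best=50, r--
l=2 r=3: min(14,15)*1=14 best=50, l++

max area = 50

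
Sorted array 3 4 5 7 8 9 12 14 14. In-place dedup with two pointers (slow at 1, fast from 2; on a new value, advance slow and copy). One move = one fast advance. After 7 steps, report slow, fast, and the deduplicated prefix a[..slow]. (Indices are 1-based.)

slow=8, fast=9, prefix=[3, 4, 5, 7, 8, 9, 12, 14]

slow=1 fast=2: a[fast]=4≠a[slow]=3 write a[2]=4, slow++,fast++
slow=2 fast=3: a[fast]=5≠a[slow]=4 write a[3]=5, slow++,fast++
slow=3 fast=4: a[fast]=7≠a[slow]=5 write a[4]=7, slow++,fast++
slow=4 fast=5: a[fast]=8≠a[slow]=7 write a[5]=8, slow++,fast++
slow=5 fast=6: a[fast]=9≠a[slow]=8 write a[6]=9, slow++,fast++
slow=6 fast=7: a[fast]=12≠a[slow]=9 write a[7]=12, slow++,fast++
slow=7 fast=8: a[fast]=14≠a[slow]=12 write a[8]=14, slow++,fast++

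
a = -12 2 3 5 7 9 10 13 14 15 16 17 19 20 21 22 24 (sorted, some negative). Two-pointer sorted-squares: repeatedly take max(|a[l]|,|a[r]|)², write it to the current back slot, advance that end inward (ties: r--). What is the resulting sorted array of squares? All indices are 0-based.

[0,16] |-12|<=|24| out[16]=576 → r--
[0,15] |-12|<=|22| out[15]=484 → r--
[0,14] |-12|<=|21| out[14]=441 → r--
[0,13] |-12|<=|20| out[13]=400 → r--
[0,12] |-12|<=|19| out[12]=361 → r--
[0,11] |-12|<=|17| out[11]=289 → r--
[0,10] |-12|<=|16| out[10]=256 → r--
[0,9] |-12|<=|15| out[9]=225 → r--
[0,8] |-12|<=|14| out[8]=196 → r--
[0,7] |-12|<=|13| out[7]=169 → r--
[0,6] |-12|>|10| out[6]=144 → l++
[1,6] |2|<=|10| out[5]=100 → r--
[1,5] |2|<=|9| out[4]=81 → r--
[1,4] |2|<=|7| out[3]=49 → r--
[1,3] |2|<=|5| out[2]=25 → r--
[1,2] |2|<=|3| out[1]=9 → r--
[1,1] |2|<=|2| out[0]=4 → r--

[4, 9, 25, 49, 81, 100, 144, 169, 196, 225, 256, 289, 361, 400, 441, 484, 576]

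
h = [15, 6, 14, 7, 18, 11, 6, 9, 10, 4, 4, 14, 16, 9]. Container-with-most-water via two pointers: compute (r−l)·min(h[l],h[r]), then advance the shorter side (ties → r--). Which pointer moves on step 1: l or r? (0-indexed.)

r

l=0 r=13: min(15,9)*13=117 best=117 *, r--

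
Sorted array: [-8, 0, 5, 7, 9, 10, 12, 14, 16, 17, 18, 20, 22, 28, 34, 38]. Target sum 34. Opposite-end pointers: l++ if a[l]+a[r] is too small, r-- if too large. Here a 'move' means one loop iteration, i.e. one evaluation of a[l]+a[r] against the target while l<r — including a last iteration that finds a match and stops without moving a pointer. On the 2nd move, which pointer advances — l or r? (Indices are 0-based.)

[0,15] -8+38=30 <34 → l++
[1,15] 0+38=38 >34 → r--

r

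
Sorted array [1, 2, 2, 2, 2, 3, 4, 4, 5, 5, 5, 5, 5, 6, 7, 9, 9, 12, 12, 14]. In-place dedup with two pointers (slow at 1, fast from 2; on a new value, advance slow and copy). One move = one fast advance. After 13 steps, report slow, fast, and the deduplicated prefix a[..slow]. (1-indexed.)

slow=6, fast=15, prefix=[1, 2, 3, 4, 5, 6]

slow=1 fast=2: a[fast]=2≠a[slow]=1 write a[2]=2, slow++,fast++
slow=2 fast=3: a[fast]=2=a[slow] dup, fast++
slow=2 fast=4: a[fast]=2=a[slow] dup, fast++
slow=2 fast=5: a[fast]=2=a[slow] dup, fast++
slow=2 fast=6: a[fast]=3≠a[slow]=2 write a[3]=3, slow++,fast++
slow=3 fast=7: a[fast]=4≠a[slow]=3 write a[4]=4, slow++,fast++
slow=4 fast=8: a[fast]=4=a[slow] dup, fast++
slow=4 fast=9: a[fast]=5≠a[slow]=4 write a[5]=5, slow++,fast++
slow=5 fast=10: a[fast]=5=a[slow] dup, fast++
slow=5 fast=11: a[fast]=5=a[slow] dup, fast++
slow=5 fast=12: a[fast]=5=a[slow] dup, fast++
slow=5 fast=13: a[fast]=5=a[slow] dup, fast++
slow=5 fast=14: a[fast]=6≠a[slow]=5 write a[6]=6, slow++,fast++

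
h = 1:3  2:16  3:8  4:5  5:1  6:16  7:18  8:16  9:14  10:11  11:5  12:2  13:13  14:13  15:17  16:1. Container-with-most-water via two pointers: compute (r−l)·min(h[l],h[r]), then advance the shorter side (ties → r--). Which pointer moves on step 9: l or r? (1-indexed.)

r

l=1 r=16: min(3,1)*15=15 best=15 *, r--
l=1 r=15: min(3,17)*14=42 best=42 *, l++
l=2 r=15: min(16,17)*13=208 best=208 *, l++
l=3 r=15: min(8,17)*12=96 best=208, l++
l=4 r=15: min(5,17)*11=55 best=208, l++
l=5 r=15: min(1,17)*10=10 best=208, l++
l=6 r=15: min(16,17)*9=144 best=208, l++
l=7 r=15: min(18,17)*8=136 best=208, r--
l=7 r=14: min(18,13)*7=91 best=208, r--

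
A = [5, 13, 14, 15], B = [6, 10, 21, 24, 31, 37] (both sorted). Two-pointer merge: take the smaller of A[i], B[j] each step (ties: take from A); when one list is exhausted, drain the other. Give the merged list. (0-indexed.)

[5, 6, 10, 13, 14, 15, 21, 24, 31, 37]

[i=0,j=0] A[i]=5<=B[j]=6 take 5 → i++
[i=1,j=0] A[i]=13>B[j]=6 take 6 → j++
[i=1,j=1] A[i]=13>B[j]=10 take 10 → j++
[i=1,j=2] A[i]=13<=B[j]=21 take 13 → i++
[i=2,j=2] A[i]=14<=B[j]=21 take 14 → i++
[i=3,j=2] A[i]=15<=B[j]=21 take 15 → i++
[i=4,j=2] A done, take B[j]=21 → j++
[i=4,j=3] A done, take B[j]=24 → j++
[i=4,j=4] A done, take B[j]=31 → j++
[i=4,j=5] A done, take B[j]=37 → j++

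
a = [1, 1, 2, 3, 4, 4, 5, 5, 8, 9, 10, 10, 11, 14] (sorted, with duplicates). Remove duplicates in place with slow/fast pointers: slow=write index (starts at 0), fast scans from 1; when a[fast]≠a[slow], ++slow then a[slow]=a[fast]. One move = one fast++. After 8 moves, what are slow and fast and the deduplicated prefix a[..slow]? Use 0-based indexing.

slow=5, fast=9, prefix=[1, 2, 3, 4, 5, 8]

(s=0,f=1) a[fast]=1=a[slow] dup → fast++
(s=0,f=2) a[fast]=2≠a[slow]=1 write a[1]=2 → slow++,fast++
(s=1,f=3) a[fast]=3≠a[slow]=2 write a[2]=3 → slow++,fast++
(s=2,f=4) a[fast]=4≠a[slow]=3 write a[3]=4 → slow++,fast++
(s=3,f=5) a[fast]=4=a[slow] dup → fast++
(s=3,f=6) a[fast]=5≠a[slow]=4 write a[4]=5 → slow++,fast++
(s=4,f=7) a[fast]=5=a[slow] dup → fast++
(s=4,f=8) a[fast]=8≠a[slow]=5 write a[5]=8 → slow++,fast++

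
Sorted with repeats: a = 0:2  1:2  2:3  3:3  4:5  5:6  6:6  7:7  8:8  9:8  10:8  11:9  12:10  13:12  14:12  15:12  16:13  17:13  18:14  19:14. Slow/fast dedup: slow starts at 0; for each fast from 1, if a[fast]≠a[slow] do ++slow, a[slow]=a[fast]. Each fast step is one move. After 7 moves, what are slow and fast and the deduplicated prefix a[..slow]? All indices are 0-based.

slow=4, fast=8, prefix=[2, 3, 5, 6, 7]

slow=0 fast=1: a[fast]=2=a[slow] dup, fast++
slow=0 fast=2: a[fast]=3≠a[slow]=2 write a[1]=3, slow++,fast++
slow=1 fast=3: a[fast]=3=a[slow] dup, fast++
slow=1 fast=4: a[fast]=5≠a[slow]=3 write a[2]=5, slow++,fast++
slow=2 fast=5: a[fast]=6≠a[slow]=5 write a[3]=6, slow++,fast++
slow=3 fast=6: a[fast]=6=a[slow] dup, fast++
slow=3 fast=7: a[fast]=7≠a[slow]=6 write a[4]=7, slow++,fast++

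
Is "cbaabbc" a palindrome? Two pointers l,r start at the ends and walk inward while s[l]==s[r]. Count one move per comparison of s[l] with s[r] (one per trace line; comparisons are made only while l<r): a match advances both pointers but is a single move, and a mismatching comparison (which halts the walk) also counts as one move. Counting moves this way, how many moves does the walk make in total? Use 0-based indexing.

l=0 r=6: 'c'=='c', l++,r--
l=1 r=5: 'b'=='b', l++,r--
l=2 r=4: 'a'!='b', stop

3 moves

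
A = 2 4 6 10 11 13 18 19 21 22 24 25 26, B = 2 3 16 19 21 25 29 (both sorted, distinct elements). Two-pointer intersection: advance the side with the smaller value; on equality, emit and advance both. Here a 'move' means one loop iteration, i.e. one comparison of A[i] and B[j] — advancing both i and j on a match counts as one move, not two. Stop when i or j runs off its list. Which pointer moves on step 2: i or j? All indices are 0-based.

j

[i=0,j=0] 2==2 emit → i++,j++
[i=1,j=1] 4>3 → j++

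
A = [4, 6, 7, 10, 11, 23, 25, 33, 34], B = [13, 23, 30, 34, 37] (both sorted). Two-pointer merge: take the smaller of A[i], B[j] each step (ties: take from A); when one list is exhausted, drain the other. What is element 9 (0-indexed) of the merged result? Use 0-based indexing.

[i=0,j=0] A[i]=4<=B[j]=13 take 4 → i++
[i=1,j=0] A[i]=6<=B[j]=13 take 6 → i++
[i=2,j=0] A[i]=7<=B[j]=13 take 7 → i++
[i=3,j=0] A[i]=10<=B[j]=13 take 10 → i++
[i=4,j=0] A[i]=11<=B[j]=13 take 11 → i++
[i=5,j=0] A[i]=23>B[j]=13 take 13 → j++
[i=5,j=1] A[i]=23<=B[j]=23 take 23 → i++
[i=6,j=1] A[i]=25>B[j]=23 take 23 → j++
[i=6,j=2] A[i]=25<=B[j]=30 take 25 → i++
[i=7,j=2] A[i]=33>B[j]=30 take 30 → j++
[i=7,j=3] A[i]=33<=B[j]=34 take 33 → i++
[i=8,j=3] A[i]=34<=B[j]=34 take 34 → i++
[i=9,j=3] A done, take B[j]=34 → j++
[i=9,j=4] A done, take B[j]=37 → j++

merged[9] = 30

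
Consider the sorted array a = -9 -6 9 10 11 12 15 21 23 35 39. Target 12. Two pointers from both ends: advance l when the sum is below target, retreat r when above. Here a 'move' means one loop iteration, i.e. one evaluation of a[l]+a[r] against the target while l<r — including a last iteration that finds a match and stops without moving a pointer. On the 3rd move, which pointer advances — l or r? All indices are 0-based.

[0,10] -9+39=30 >12 → r--
[0,9] -9+35=26 >12 → r--
[0,8] -9+23=14 >12 → r--

r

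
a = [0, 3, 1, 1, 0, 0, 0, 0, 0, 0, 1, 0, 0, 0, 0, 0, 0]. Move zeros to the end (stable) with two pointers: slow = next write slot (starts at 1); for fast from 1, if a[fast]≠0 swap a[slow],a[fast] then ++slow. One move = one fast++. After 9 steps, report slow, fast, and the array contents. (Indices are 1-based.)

(s=1,f=1) a[fast]=0 → fast++
(s=1,f=2) a[fast]=3≠0 swap→a[1]=3 → slow++,fast++
(s=2,f=3) a[fast]=1≠0 swap→a[2]=1 → slow++,fast++
(s=3,f=4) a[fast]=1≠0 swap→a[3]=1 → slow++,fast++
(s=4,f=5) a[fast]=0 → fast++
(s=4,f=6) a[fast]=0 → fast++
(s=4,f=7) a[fast]=0 → fast++
(s=4,f=8) a[fast]=0 → fast++
(s=4,f=9) a[fast]=0 → fast++

slow=4, fast=10, a=[3, 1, 1, 0, 0, 0, 0, 0, 0, 0, 1, 0, 0, 0, 0, 0, 0]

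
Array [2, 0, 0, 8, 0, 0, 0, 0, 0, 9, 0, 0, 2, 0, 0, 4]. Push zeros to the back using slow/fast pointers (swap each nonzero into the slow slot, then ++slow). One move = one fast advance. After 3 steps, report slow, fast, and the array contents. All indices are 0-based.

slow=0 fast=0: a[fast]=2≠0 swap→a[0]=2, slow++,fast++
slow=1 fast=1: a[fast]=0, fast++
slow=1 fast=2: a[fast]=0, fast++

slow=1, fast=3, a=[2, 0, 0, 8, 0, 0, 0, 0, 0, 9, 0, 0, 2, 0, 0, 4]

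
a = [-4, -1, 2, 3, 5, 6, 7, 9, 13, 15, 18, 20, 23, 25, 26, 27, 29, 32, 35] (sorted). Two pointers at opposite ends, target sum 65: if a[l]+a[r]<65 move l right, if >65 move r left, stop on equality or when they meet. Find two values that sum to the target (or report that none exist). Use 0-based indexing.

l=0 r=18: -4+35=31 <65, l++
l=1 r=18: -1+35=34 <65, l++
l=2 r=18: 2+35=37 <65, l++
l=3 r=18: 3+35=38 <65, l++
l=4 r=18: 5+35=40 <65, l++
l=5 r=18: 6+35=41 <65, l++
l=6 r=18: 7+35=42 <65, l++
l=7 r=18: 9+35=44 <65, l++
l=8 r=18: 13+35=48 <65, l++
l=9 r=18: 15+35=50 <65, l++
l=10 r=18: 18+35=53 <65, l++
l=11 r=18: 20+35=55 <65, l++
l=12 r=18: 23+35=58 <65, l++
l=13 r=18: 25+35=60 <65, l++
l=14 r=18: 26+35=61 <65, l++
l=15 r=18: 27+35=62 <65, l++
l=16 r=18: 29+35=64 <65, l++
l=17 r=18: 32+35=67 >65, r--

no pair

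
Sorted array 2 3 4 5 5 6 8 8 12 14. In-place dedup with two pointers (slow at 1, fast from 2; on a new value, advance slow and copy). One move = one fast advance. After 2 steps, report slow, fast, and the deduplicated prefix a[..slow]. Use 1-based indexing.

(s=1,f=2) a[fast]=3≠a[slow]=2 write a[2]=3 → slow++,fast++
(s=2,f=3) a[fast]=4≠a[slow]=3 write a[3]=4 → slow++,fast++

slow=3, fast=4, prefix=[2, 3, 4]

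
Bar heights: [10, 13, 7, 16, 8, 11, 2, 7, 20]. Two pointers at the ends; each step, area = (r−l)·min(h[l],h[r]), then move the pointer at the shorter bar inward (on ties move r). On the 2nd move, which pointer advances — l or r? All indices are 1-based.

l=1 r=9: min(10,20)*8=80 best=80 *, l++
l=2 r=9: min(13,20)*7=91 best=91 *, l++

l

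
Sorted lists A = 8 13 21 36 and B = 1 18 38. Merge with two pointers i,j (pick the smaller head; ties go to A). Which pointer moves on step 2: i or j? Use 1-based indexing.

i

[i=1,j=1] A[i]=8>B[j]=1 take 1 → j++
[i=1,j=2] A[i]=8<=B[j]=18 take 8 → i++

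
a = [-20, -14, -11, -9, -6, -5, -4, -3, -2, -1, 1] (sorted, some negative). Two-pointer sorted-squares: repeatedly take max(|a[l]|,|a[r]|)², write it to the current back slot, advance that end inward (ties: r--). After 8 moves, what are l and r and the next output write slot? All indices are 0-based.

l=8, r=10, next write slot=2

l=0 r=10: |-20|>|1| out[10]=400, l++
l=1 r=10: |-14|>|1| out[9]=196, l++
l=2 r=10: |-11|>|1| out[8]=121, l++
l=3 r=10: |-9|>|1| out[7]=81, l++
l=4 r=10: |-6|>|1| out[6]=36, l++
l=5 r=10: |-5|>|1| out[5]=25, l++
l=6 r=10: |-4|>|1| out[4]=16, l++
l=7 r=10: |-3|>|1| out[3]=9, l++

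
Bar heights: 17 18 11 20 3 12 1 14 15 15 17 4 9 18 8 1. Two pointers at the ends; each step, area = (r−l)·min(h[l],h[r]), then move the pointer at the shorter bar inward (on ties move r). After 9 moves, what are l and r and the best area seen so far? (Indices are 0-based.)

[0,15] min(17,1)*15=15 best=15 * → r--
[0,14] min(17,8)*14=112 best=112 * → r--
[0,13] min(17,18)*13=221 best=221 * → l++
[1,13] min(18,18)*12=216 best=221 → r--
[1,12] min(18,9)*11=99 best=221 → r--
[1,11] min(18,4)*10=40 best=221 → r--
[1,10] min(18,17)*9=153 best=221 → r--
[1,9] min(18,15)*8=120 best=221 → r--
[1,8] min(18,15)*7=105 best=221 → r--

l=1, r=7, best area=221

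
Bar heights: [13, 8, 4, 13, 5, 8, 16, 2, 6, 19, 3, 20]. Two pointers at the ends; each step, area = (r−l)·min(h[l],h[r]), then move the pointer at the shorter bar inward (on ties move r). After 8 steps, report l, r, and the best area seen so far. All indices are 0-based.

[0,11] min(13,20)*11=143 best=143 * → l++
[1,11] min(8,20)*10=80 best=143 → l++
[2,11] min(4,20)*9=36 best=143 → l++
[3,11] min(13,20)*8=104 best=143 → l++
[4,11] min(5,20)*7=35 best=143 → l++
[5,11] min(8,20)*6=48 best=143 → l++
[6,11] min(16,20)*5=80 best=143 → l++
[7,11] min(2,20)*4=8 best=143 → l++

l=8, r=11, best area=143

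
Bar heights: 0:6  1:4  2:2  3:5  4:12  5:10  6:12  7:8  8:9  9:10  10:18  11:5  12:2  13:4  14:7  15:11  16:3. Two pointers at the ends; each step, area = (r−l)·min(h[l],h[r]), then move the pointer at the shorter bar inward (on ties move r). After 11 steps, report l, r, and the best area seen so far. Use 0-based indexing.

l=5, r=10, best area=121

l=0 r=16: min(6,3)*16=48 best=48 *, r--
l=0 r=15: min(6,11)*15=90 best=90 *, l++
l=1 r=15: min(4,11)*14=56 best=90, l++
l=2 r=15: min(2,11)*13=26 best=90, l++
l=3 r=15: min(5,11)*12=60 best=90, l++
l=4 r=15: min(12,11)*11=121 best=121 *, r--
l=4 r=14: min(12,7)*10=70 best=121, r--
l=4 r=13: min(12,4)*9=36 best=121, r--
l=4 r=12: min(12,2)*8=16 best=121, r--
l=4 r=11: min(12,5)*7=35 best=121, r--
l=4 r=10: min(12,18)*6=72 best=121, l++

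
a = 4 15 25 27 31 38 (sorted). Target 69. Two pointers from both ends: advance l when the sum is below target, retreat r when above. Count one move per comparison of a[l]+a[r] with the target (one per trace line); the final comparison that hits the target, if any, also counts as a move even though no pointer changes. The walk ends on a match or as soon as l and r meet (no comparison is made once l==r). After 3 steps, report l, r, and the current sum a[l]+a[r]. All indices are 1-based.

l=4, r=6, sum=65

[1,6] 4+38=42 <69 → l++
[2,6] 15+38=53 <69 → l++
[3,6] 25+38=63 <69 → l++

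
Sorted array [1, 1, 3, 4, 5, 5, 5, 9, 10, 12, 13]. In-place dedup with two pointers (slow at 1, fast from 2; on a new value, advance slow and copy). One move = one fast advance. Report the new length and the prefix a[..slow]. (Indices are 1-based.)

(s=1,f=2) a[fast]=1=a[slow] dup → fast++
(s=1,f=3) a[fast]=3≠a[slow]=1 write a[2]=3 → slow++,fast++
(s=2,f=4) a[fast]=4≠a[slow]=3 write a[3]=4 → slow++,fast++
(s=3,f=5) a[fast]=5≠a[slow]=4 write a[4]=5 → slow++,fast++
(s=4,f=6) a[fast]=5=a[slow] dup → fast++
(s=4,f=7) a[fast]=5=a[slow] dup → fast++
(s=4,f=8) a[fast]=9≠a[slow]=5 write a[5]=9 → slow++,fast++
(s=5,f=9) a[fast]=10≠a[slow]=9 write a[6]=10 → slow++,fast++
(s=6,f=10) a[fast]=12≠a[slow]=10 write a[7]=12 → slow++,fast++
(s=7,f=11) a[fast]=13≠a[slow]=12 write a[8]=13 → slow++,fast++

length 8; prefix = [1, 3, 4, 5, 9, 10, 12, 13]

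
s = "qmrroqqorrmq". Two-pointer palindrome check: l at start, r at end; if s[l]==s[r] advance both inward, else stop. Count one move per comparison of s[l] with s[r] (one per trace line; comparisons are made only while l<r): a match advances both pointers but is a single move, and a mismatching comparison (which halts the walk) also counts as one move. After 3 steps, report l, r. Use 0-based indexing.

l=3, r=8

[0,11] 'q'=='q' → l++,r--
[1,10] 'm'=='m' → l++,r--
[2,9] 'r'=='r' → l++,r--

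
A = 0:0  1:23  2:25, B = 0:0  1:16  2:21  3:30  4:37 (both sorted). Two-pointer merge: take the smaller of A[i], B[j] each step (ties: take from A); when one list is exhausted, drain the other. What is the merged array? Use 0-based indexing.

i=0 j=0: A[i]=0<=B[j]=0 take 0, i++
i=1 j=0: A[i]=23>B[j]=0 take 0, j++
i=1 j=1: A[i]=23>B[j]=16 take 16, j++
i=1 j=2: A[i]=23>B[j]=21 take 21, j++
i=1 j=3: A[i]=23<=B[j]=30 take 23, i++
i=2 j=3: A[i]=25<=B[j]=30 take 25, i++
i=3 j=3: A done, take B[j]=30, j++
i=3 j=4: A done, take B[j]=37, j++

[0, 0, 16, 21, 23, 25, 30, 37]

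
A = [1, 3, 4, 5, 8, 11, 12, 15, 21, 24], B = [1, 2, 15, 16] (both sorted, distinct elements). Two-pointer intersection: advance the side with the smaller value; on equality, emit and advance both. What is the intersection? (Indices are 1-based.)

intersection = [1, 15]

i=1 j=1: 1==1 emit, i++,j++
i=2 j=2: 3>2, j++
i=2 j=3: 3<15, i++
i=3 j=3: 4<15, i++
i=4 j=3: 5<15, i++
i=5 j=3: 8<15, i++
i=6 j=3: 11<15, i++
i=7 j=3: 12<15, i++
i=8 j=3: 15==15 emit, i++,j++
i=9 j=4: 21>16, j++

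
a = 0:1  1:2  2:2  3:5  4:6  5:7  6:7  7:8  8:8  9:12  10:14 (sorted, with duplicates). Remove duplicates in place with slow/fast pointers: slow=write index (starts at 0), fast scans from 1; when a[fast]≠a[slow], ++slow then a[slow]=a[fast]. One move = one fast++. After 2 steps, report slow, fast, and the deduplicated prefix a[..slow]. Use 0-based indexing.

slow=0 fast=1: a[fast]=2≠a[slow]=1 write a[1]=2, slow++,fast++
slow=1 fast=2: a[fast]=2=a[slow] dup, fast++

slow=1, fast=3, prefix=[1, 2]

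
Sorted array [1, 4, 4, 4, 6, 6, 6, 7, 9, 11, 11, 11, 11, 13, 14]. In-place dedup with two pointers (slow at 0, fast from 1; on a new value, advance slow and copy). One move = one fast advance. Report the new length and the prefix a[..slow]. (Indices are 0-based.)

length 8; prefix = [1, 4, 6, 7, 9, 11, 13, 14]

slow=0 fast=1: a[fast]=4≠a[slow]=1 write a[1]=4, slow++,fast++
slow=1 fast=2: a[fast]=4=a[slow] dup, fast++
slow=1 fast=3: a[fast]=4=a[slow] dup, fast++
slow=1 fast=4: a[fast]=6≠a[slow]=4 write a[2]=6, slow++,fast++
slow=2 fast=5: a[fast]=6=a[slow] dup, fast++
slow=2 fast=6: a[fast]=6=a[slow] dup, fast++
slow=2 fast=7: a[fast]=7≠a[slow]=6 write a[3]=7, slow++,fast++
slow=3 fast=8: a[fast]=9≠a[slow]=7 write a[4]=9, slow++,fast++
slow=4 fast=9: a[fast]=11≠a[slow]=9 write a[5]=11, slow++,fast++
slow=5 fast=10: a[fast]=11=a[slow] dup, fast++
slow=5 fast=11: a[fast]=11=a[slow] dup, fast++
slow=5 fast=12: a[fast]=11=a[slow] dup, fast++
slow=5 fast=13: a[fast]=13≠a[slow]=11 write a[6]=13, slow++,fast++
slow=6 fast=14: a[fast]=14≠a[slow]=13 write a[7]=14, slow++,fast++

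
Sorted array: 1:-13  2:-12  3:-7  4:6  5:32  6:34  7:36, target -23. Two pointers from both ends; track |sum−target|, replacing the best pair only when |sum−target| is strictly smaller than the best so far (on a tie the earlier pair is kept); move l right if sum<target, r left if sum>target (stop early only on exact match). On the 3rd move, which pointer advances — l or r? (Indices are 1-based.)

l=1 r=7: -13+36=23 d=46 *, r--
l=1 r=6: -13+34=21 d=44 *, r--
l=1 r=5: -13+32=19 d=42 *, r--

r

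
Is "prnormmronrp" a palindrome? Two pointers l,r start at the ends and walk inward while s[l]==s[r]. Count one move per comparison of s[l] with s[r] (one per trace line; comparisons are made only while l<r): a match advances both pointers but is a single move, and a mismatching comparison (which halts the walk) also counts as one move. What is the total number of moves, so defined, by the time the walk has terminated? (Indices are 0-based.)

6 moves

[0,11] 'p'=='p' → l++,r--
[1,10] 'r'=='r' → l++,r--
[2,9] 'n'=='n' → l++,r--
[3,8] 'o'=='o' → l++,r--
[4,7] 'r'=='r' → l++,r--
[5,6] 'm'=='m' → l++,r--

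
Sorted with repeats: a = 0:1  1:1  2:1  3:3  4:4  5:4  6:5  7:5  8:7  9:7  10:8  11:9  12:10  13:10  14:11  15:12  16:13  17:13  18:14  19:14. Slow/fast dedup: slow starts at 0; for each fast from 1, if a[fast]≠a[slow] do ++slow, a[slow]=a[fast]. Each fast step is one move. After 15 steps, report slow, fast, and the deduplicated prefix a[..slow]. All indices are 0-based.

(s=0,f=1) a[fast]=1=a[slow] dup → fast++
(s=0,f=2) a[fast]=1=a[slow] dup → fast++
(s=0,f=3) a[fast]=3≠a[slow]=1 write a[1]=3 → slow++,fast++
(s=1,f=4) a[fast]=4≠a[slow]=3 write a[2]=4 → slow++,fast++
(s=2,f=5) a[fast]=4=a[slow] dup → fast++
(s=2,f=6) a[fast]=5≠a[slow]=4 write a[3]=5 → slow++,fast++
(s=3,f=7) a[fast]=5=a[slow] dup → fast++
(s=3,f=8) a[fast]=7≠a[slow]=5 write a[4]=7 → slow++,fast++
(s=4,f=9) a[fast]=7=a[slow] dup → fast++
(s=4,f=10) a[fast]=8≠a[slow]=7 write a[5]=8 → slow++,fast++
(s=5,f=11) a[fast]=9≠a[slow]=8 write a[6]=9 → slow++,fast++
(s=6,f=12) a[fast]=10≠a[slow]=9 write a[7]=10 → slow++,fast++
(s=7,f=13) a[fast]=10=a[slow] dup → fast++
(s=7,f=14) a[fast]=11≠a[slow]=10 write a[8]=11 → slow++,fast++
(s=8,f=15) a[fast]=12≠a[slow]=11 write a[9]=12 → slow++,fast++

slow=9, fast=16, prefix=[1, 3, 4, 5, 7, 8, 9, 10, 11, 12]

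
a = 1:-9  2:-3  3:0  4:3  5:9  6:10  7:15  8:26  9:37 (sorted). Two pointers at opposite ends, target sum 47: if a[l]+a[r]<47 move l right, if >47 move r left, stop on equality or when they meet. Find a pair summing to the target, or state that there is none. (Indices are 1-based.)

(10, 37)

[1,9] -9+37=28 <47 → l++
[2,9] -3+37=34 <47 → l++
[3,9] 0+37=37 <47 → l++
[4,9] 3+37=40 <47 → l++
[5,9] 9+37=46 <47 → l++
[6,9] 10+37=47 → found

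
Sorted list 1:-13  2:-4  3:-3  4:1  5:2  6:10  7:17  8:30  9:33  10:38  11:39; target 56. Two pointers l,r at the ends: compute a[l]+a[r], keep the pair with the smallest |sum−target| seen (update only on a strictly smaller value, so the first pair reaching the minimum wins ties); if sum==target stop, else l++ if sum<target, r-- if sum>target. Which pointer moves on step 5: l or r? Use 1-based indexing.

l

l=1 r=11: -13+39=26 d=30 *, l++
l=2 r=11: -4+39=35 d=21 *, l++
l=3 r=11: -3+39=36 d=20 *, l++
l=4 r=11: 1+39=40 d=16 *, l++
l=5 r=11: 2+39=41 d=15 *, l++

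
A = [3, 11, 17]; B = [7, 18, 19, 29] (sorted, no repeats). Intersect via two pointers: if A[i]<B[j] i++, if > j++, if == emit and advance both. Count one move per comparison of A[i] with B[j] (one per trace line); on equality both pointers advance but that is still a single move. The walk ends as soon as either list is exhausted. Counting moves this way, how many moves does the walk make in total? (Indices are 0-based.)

[i=0,j=0] 3<7 → i++
[i=1,j=0] 11>7 → j++
[i=1,j=1] 11<18 → i++
[i=2,j=1] 17<18 → i++

4 moves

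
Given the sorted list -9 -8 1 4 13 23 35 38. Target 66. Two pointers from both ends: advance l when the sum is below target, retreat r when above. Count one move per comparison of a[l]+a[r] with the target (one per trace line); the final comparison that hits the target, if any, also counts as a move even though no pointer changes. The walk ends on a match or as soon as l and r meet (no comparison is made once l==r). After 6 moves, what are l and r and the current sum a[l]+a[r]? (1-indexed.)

l=7, r=8, sum=73

[1,8] -9+38=29 <66 → l++
[2,8] -8+38=30 <66 → l++
[3,8] 1+38=39 <66 → l++
[4,8] 4+38=42 <66 → l++
[5,8] 13+38=51 <66 → l++
[6,8] 23+38=61 <66 → l++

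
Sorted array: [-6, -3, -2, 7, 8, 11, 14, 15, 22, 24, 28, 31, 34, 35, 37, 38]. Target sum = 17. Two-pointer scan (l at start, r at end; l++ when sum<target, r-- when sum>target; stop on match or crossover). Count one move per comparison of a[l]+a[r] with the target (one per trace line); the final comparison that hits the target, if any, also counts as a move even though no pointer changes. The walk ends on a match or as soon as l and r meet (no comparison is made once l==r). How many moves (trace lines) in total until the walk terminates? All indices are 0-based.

15 moves

[0,15] -6+38=32 >17 → r--
[0,14] -6+37=31 >17 → r--
[0,13] -6+35=29 >17 → r--
[0,12] -6+34=28 >17 → r--
[0,11] -6+31=25 >17 → r--
[0,10] -6+28=22 >17 → r--
[0,9] -6+24=18 >17 → r--
[0,8] -6+22=16 <17 → l++
[1,8] -3+22=19 >17 → r--
[1,7] -3+15=12 <17 → l++
[2,7] -2+15=13 <17 → l++
[3,7] 7+15=22 >17 → r--
[3,6] 7+14=21 >17 → r--
[3,5] 7+11=18 >17 → r--
[3,4] 7+8=15 <17 → l++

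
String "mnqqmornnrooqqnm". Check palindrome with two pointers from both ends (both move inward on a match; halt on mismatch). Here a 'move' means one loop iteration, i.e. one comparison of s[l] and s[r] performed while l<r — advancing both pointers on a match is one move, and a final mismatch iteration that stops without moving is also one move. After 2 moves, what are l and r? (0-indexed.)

l=0 r=15: 'm'=='m', l++,r--
l=1 r=14: 'n'=='n', l++,r--

l=2, r=13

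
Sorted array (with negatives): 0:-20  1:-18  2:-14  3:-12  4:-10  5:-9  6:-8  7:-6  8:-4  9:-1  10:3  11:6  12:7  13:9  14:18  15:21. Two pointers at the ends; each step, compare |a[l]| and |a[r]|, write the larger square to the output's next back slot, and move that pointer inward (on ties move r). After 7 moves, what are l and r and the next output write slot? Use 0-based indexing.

l=5, r=13, next write slot=8

l=0 r=15: |-20|<=|21| out[15]=441, r--
l=0 r=14: |-20|>|18| out[14]=400, l++
l=1 r=14: |-18|<=|18| out[13]=324, r--
l=1 r=13: |-18|>|9| out[12]=324, l++
l=2 r=13: |-14|>|9| out[11]=196, l++
l=3 r=13: |-12|>|9| out[10]=144, l++
l=4 r=13: |-10|>|9| out[9]=100, l++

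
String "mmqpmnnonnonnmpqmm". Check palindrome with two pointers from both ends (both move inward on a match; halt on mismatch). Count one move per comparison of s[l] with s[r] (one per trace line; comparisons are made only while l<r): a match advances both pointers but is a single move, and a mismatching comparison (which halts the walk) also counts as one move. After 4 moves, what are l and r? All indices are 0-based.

l=4, r=13

l=0 r=17: 'm'=='m', l++,r--
l=1 r=16: 'm'=='m', l++,r--
l=2 r=15: 'q'=='q', l++,r--
l=3 r=14: 'p'=='p', l++,r--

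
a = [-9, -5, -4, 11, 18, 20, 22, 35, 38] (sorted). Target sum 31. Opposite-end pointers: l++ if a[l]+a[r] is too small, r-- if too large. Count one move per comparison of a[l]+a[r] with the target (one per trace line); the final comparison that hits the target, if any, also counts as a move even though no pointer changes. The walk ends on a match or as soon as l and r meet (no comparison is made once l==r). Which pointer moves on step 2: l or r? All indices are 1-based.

r

[1,9] -9+38=29 <31 → l++
[2,9] -5+38=33 >31 → r--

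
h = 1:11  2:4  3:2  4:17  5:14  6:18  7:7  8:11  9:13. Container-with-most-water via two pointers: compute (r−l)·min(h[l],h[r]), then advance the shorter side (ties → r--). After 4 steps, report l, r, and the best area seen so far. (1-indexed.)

[1,9] min(11,13)*8=88 best=88 * → l++
[2,9] min(4,13)*7=28 best=88 → l++
[3,9] min(2,13)*6=12 best=88 → l++
[4,9] min(17,13)*5=65 best=88 → r--

l=4, r=8, best area=88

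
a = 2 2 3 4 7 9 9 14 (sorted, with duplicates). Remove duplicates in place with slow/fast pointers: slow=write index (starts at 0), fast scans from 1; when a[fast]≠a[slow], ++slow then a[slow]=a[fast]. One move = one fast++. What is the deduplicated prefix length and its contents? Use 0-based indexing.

length 6; prefix = [2, 3, 4, 7, 9, 14]

slow=0 fast=1: a[fast]=2=a[slow] dup, fast++
slow=0 fast=2: a[fast]=3≠a[slow]=2 write a[1]=3, slow++,fast++
slow=1 fast=3: a[fast]=4≠a[slow]=3 write a[2]=4, slow++,fast++
slow=2 fast=4: a[fast]=7≠a[slow]=4 write a[3]=7, slow++,fast++
slow=3 fast=5: a[fast]=9≠a[slow]=7 write a[4]=9, slow++,fast++
slow=4 fast=6: a[fast]=9=a[slow] dup, fast++
slow=4 fast=7: a[fast]=14≠a[slow]=9 write a[5]=14, slow++,fast++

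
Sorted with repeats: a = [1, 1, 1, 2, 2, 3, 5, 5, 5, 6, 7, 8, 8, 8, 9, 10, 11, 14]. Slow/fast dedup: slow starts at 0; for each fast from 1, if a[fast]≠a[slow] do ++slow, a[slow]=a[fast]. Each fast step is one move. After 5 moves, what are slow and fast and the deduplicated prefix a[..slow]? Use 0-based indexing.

slow=0 fast=1: a[fast]=1=a[slow] dup, fast++
slow=0 fast=2: a[fast]=1=a[slow] dup, fast++
slow=0 fast=3: a[fast]=2≠a[slow]=1 write a[1]=2, slow++,fast++
slow=1 fast=4: a[fast]=2=a[slow] dup, fast++
slow=1 fast=5: a[fast]=3≠a[slow]=2 write a[2]=3, slow++,fast++

slow=2, fast=6, prefix=[1, 2, 3]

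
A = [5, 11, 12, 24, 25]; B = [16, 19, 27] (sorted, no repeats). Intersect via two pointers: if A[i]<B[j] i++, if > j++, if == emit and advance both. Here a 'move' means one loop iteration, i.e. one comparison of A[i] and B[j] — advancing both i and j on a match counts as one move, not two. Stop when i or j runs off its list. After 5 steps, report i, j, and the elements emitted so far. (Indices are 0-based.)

[i=0,j=0] 5<16 → i++
[i=1,j=0] 11<16 → i++
[i=2,j=0] 12<16 → i++
[i=3,j=0] 24>16 → j++
[i=3,j=1] 24>19 → j++

i=3, j=2, emitted=[]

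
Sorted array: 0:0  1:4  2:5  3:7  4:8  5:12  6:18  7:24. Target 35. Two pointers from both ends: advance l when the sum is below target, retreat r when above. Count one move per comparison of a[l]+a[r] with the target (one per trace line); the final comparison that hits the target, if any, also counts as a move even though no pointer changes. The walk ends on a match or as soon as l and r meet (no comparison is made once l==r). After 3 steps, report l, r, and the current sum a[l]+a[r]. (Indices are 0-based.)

l=3, r=7, sum=31

[0,7] 0+24=24 <35 → l++
[1,7] 4+24=28 <35 → l++
[2,7] 5+24=29 <35 → l++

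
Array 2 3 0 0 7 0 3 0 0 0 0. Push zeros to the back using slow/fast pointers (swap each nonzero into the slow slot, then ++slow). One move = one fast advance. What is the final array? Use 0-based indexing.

slow=0 fast=0: a[fast]=2≠0 swap→a[0]=2, slow++,fast++
slow=1 fast=1: a[fast]=3≠0 swap→a[1]=3, slow++,fast++
slow=2 fast=2: a[fast]=0, fast++
slow=2 fast=3: a[fast]=0, fast++
slow=2 fast=4: a[fast]=7≠0 swap→a[2]=7, slow++,fast++
slow=3 fast=5: a[fast]=0, fast++
slow=3 fast=6: a[fast]=3≠0 swap→a[3]=3, slow++,fast++
slow=4 fast=7: a[fast]=0, fast++
slow=4 fast=8: a[fast]=0, fast++
slow=4 fast=9: a[fast]=0, fast++
slow=4 fast=10: a[fast]=0, fast++

[2, 3, 7, 3, 0, 0, 0, 0, 0, 0, 0]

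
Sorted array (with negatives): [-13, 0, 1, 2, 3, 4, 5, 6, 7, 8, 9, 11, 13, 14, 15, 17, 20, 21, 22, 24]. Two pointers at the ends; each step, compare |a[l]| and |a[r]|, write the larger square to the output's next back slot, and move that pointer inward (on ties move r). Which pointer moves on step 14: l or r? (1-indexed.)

r

[1,20] |-13|<=|24| out[20]=576 → r--
[1,19] |-13|<=|22| out[19]=484 → r--
[1,18] |-13|<=|21| out[18]=441 → r--
[1,17] |-13|<=|20| out[17]=400 → r--
[1,16] |-13|<=|17| out[16]=289 → r--
[1,15] |-13|<=|15| out[15]=225 → r--
[1,14] |-13|<=|14| out[14]=196 → r--
[1,13] |-13|<=|13| out[13]=169 → r--
[1,12] |-13|>|11| out[12]=169 → l++
[2,12] |0|<=|11| out[11]=121 → r--
[2,11] |0|<=|9| out[10]=81 → r--
[2,10] |0|<=|8| out[9]=64 → r--
[2,9] |0|<=|7| out[8]=49 → r--
[2,8] |0|<=|6| out[7]=36 → r--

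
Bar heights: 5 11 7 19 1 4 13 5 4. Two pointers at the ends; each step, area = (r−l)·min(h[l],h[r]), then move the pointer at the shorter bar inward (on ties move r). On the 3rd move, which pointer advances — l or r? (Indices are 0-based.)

l=0 r=8: min(5,4)*8=32 best=32 *, r--
l=0 r=7: min(5,5)*7=35 best=35 *, r--
l=0 r=6: min(5,13)*6=30 best=35, l++

l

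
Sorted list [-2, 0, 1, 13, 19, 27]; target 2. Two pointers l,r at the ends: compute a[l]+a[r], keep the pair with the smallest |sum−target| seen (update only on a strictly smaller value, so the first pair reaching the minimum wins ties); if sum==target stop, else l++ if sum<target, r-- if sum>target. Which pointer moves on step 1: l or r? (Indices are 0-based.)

[0,5] -2+27=25 d=23 * → r--

r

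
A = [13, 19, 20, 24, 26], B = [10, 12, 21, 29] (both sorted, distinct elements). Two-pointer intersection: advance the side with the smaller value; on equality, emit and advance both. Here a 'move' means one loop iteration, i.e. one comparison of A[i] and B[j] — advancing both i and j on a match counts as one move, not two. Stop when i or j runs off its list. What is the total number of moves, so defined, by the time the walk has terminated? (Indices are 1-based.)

i=1 j=1: 13>10, j++
i=1 j=2: 13>12, j++
i=1 j=3: 13<21, i++
i=2 j=3: 19<21, i++
i=3 j=3: 20<21, i++
i=4 j=3: 24>21, j++
i=4 j=4: 24<29, i++
i=5 j=4: 26<29, i++

8 moves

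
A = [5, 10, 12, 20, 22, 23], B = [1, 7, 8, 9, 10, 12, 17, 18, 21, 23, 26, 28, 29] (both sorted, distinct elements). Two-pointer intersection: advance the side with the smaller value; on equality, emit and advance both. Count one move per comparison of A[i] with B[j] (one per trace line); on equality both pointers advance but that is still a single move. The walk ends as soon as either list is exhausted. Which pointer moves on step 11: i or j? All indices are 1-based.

j

[i=1,j=1] 5>1 → j++
[i=1,j=2] 5<7 → i++
[i=2,j=2] 10>7 → j++
[i=2,j=3] 10>8 → j++
[i=2,j=4] 10>9 → j++
[i=2,j=5] 10==10 emit → i++,j++
[i=3,j=6] 12==12 emit → i++,j++
[i=4,j=7] 20>17 → j++
[i=4,j=8] 20>18 → j++
[i=4,j=9] 20<21 → i++
[i=5,j=9] 22>21 → j++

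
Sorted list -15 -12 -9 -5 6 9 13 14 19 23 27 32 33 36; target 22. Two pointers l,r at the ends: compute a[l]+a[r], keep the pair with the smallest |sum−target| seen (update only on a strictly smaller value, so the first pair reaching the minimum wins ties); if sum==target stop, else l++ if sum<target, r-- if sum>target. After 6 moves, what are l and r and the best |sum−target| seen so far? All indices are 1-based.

l=4, r=11, best |Δ|=1

l=1 r=14: -15+36=21 d=1 *, l++
l=2 r=14: -12+36=24 d=2, r--
l=2 r=13: -12+33=21 d=1, l++
l=3 r=13: -9+33=24 d=2, r--
l=3 r=12: -9+32=23 d=1, r--
l=3 r=11: -9+27=18 d=4, l++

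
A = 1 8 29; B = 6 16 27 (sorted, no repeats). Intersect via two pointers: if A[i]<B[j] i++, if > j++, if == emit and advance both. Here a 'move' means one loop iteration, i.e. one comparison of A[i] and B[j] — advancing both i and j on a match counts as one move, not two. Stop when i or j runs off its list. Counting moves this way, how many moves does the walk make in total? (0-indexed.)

5 moves

[i=0,j=0] 1<6 → i++
[i=1,j=0] 8>6 → j++
[i=1,j=1] 8<16 → i++
[i=2,j=1] 29>16 → j++
[i=2,j=2] 29>27 → j++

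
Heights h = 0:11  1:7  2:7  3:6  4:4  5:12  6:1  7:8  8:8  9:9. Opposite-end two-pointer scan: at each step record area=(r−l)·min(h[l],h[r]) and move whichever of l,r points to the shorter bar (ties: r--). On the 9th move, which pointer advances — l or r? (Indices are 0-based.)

l=0 r=9: min(11,9)*9=81 best=81 *, r--
l=0 r=8: min(11,8)*8=64 best=81, r--
l=0 r=7: min(11,8)*7=56 best=81, r--
l=0 r=6: min(11,1)*6=6 best=81, r--
l=0 r=5: min(11,12)*5=55 best=81, l++
l=1 r=5: min(7,12)*4=28 best=81, l++
l=2 r=5: min(7,12)*3=21 best=81, l++
l=3 r=5: min(6,12)*2=12 best=81, l++
l=4 r=5: min(4,12)*1=4 best=81, l++

l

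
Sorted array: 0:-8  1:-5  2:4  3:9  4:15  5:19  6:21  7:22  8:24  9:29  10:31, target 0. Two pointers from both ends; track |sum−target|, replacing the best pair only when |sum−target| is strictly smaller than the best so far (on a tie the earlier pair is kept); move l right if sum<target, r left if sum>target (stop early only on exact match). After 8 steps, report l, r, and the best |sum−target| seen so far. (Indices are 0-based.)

l=0 r=10: -8+31=23 d=23 *, r--
l=0 r=9: -8+29=21 d=21 *, r--
l=0 r=8: -8+24=16 d=16 *, r--
l=0 r=7: -8+22=14 d=14 *, r--
l=0 r=6: -8+21=13 d=13 *, r--
l=0 r=5: -8+19=11 d=11 *, r--
l=0 r=4: -8+15=7 d=7 *, r--
l=0 r=3: -8+9=1 d=1 *, r--

l=0, r=2, best |Δ|=1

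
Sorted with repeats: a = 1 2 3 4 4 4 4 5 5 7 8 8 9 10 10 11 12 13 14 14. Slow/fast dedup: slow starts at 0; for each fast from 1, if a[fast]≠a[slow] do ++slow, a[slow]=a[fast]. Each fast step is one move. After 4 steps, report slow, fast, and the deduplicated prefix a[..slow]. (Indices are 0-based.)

slow=0 fast=1: a[fast]=2≠a[slow]=1 write a[1]=2, slow++,fast++
slow=1 fast=2: a[fast]=3≠a[slow]=2 write a[2]=3, slow++,fast++
slow=2 fast=3: a[fast]=4≠a[slow]=3 write a[3]=4, slow++,fast++
slow=3 fast=4: a[fast]=4=a[slow] dup, fast++

slow=3, fast=5, prefix=[1, 2, 3, 4]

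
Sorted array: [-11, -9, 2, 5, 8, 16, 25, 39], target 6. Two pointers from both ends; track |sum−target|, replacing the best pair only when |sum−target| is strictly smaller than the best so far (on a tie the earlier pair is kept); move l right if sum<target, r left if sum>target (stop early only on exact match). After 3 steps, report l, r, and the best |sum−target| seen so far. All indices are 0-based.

l=0 r=7: -11+39=28 d=22 *, r--
l=0 r=6: -11+25=14 d=8 *, r--
l=0 r=5: -11+16=5 d=1 *, l++

l=1, r=5, best |Δ|=1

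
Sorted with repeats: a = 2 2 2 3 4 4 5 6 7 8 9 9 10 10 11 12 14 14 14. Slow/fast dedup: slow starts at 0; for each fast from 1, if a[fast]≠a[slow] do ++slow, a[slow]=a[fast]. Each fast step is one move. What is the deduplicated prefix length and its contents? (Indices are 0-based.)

length 12; prefix = [2, 3, 4, 5, 6, 7, 8, 9, 10, 11, 12, 14]

(s=0,f=1) a[fast]=2=a[slow] dup → fast++
(s=0,f=2) a[fast]=2=a[slow] dup → fast++
(s=0,f=3) a[fast]=3≠a[slow]=2 write a[1]=3 → slow++,fast++
(s=1,f=4) a[fast]=4≠a[slow]=3 write a[2]=4 → slow++,fast++
(s=2,f=5) a[fast]=4=a[slow] dup → fast++
(s=2,f=6) a[fast]=5≠a[slow]=4 write a[3]=5 → slow++,fast++
(s=3,f=7) a[fast]=6≠a[slow]=5 write a[4]=6 → slow++,fast++
(s=4,f=8) a[fast]=7≠a[slow]=6 write a[5]=7 → slow++,fast++
(s=5,f=9) a[fast]=8≠a[slow]=7 write a[6]=8 → slow++,fast++
(s=6,f=10) a[fast]=9≠a[slow]=8 write a[7]=9 → slow++,fast++
(s=7,f=11) a[fast]=9=a[slow] dup → fast++
(s=7,f=12) a[fast]=10≠a[slow]=9 write a[8]=10 → slow++,fast++
(s=8,f=13) a[fast]=10=a[slow] dup → fast++
(s=8,f=14) a[fast]=11≠a[slow]=10 write a[9]=11 → slow++,fast++
(s=9,f=15) a[fast]=12≠a[slow]=11 write a[10]=12 → slow++,fast++
(s=10,f=16) a[fast]=14≠a[slow]=12 write a[11]=14 → slow++,fast++
(s=11,f=17) a[fast]=14=a[slow] dup → fast++
(s=11,f=18) a[fast]=14=a[slow] dup → fast++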